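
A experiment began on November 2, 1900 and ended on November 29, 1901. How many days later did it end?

November 1900: 30 − 2 = 28 days remain.
Then 11 full months totalling 335 days.
November 1–29, 1901: 29 days.
Total: 28 + 335 + 29 = 392 days.

392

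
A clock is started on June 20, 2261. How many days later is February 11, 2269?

From June 20, 2261 to June 20, 2268: 7 years, of which 2 contain a Feb 29 — 5×365 + 2×366 = 2557 days.
June 2268: 30 − 20 = 10 days remain.
Then July (31), August (31), September (30), October (31), November (30), December (31), January (31): 31 + 31 + 30 + 31 + 30 + 31 + 31 = 215 days.
February 1–11, 2269: 11 days (2269 is not a leap year).
Residual: 236 days.
Total: 2793 days.

2793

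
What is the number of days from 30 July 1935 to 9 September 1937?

772

July 30, 1935 → July 30, 1936: 366 days (1936 is a leap year).
July 30, 1936 → July 30, 1937: 365 days.
July 1937: 31 − 30 = 1 day remains.
Then August (31): 31 days.
September 1–9, 1937: 9 days.
Residual: 41 days.
Total: 772 days.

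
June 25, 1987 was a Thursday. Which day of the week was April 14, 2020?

Tuesday

Day-of-year of June 25, 1987: 176.
Day-of-year of April 14, 2020: 105.
1987 has 365 days, so 365 − 176 = 189 days remain in 1987.
Full years 1988–2019: 24 common + 8 leap = 24×365 + 8×366 = 11688 days.
Total: 189 + 11688 + 105 = 11982 days.
11982 mod 7 = 5, so 5 days after Thursday is Tuesday.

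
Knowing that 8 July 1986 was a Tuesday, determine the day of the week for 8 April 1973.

Count forward from the earlier date (April 8, 1973) to the later (July 8, 1986):
From April 8, 1973 to April 8, 1986: 13 years, of which 3 contain a Feb 29 — 10×365 + 3×366 = 4748 days.
April 1986: 30 − 8 = 22 days remain.
Then May (31), June (30): 31 + 30 = 61 days.
July 1–8, 1986: 8 days.
Residual: 91 days.
Total: 4839 days.
4839 mod 7 = 2, so 2 days before Tuesday is Sunday.

Sunday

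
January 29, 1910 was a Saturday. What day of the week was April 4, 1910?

January 1910: 31 − 29 = 2 days remain.
Then February 1910 (28), March (31): 28 + 31 = 59 days.
April 1–4, 1910: 4 days.
Total: 2 + 59 + 4 = 65 days.
65 mod 7 = 2, so 2 days after Saturday is Monday.

Monday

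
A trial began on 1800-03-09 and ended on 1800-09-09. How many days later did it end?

March 1800: 31 − 9 = 22 days remain.
Then April (30), May (31), June (30), July (31), August (31): 30 + 31 + 30 + 31 + 31 = 153 days.
September 1–9, 1800: 9 days.
Total: 22 + 153 + 9 = 184 days.

184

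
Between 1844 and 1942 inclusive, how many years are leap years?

Years divisible by 4: 1844, 1848, …, 1940 — 25 in all.
Of these, 1900 is divisible by 100 but not 400, so not leap.
Leap years: 25 − 1 = 24.

24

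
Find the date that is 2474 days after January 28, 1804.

November 6, 1810

Count 2474 days after January 28, 1804:
January 28, 1804 → January 28, 1805: 366 days (1804 is a leap year).
January 28, 1805 → January 28, 1806: 365 days.
January 28, 1806 → January 28, 1807: 365 days.
January 28, 1807 → January 28, 1808: 365 days.
January 28, 1808 → January 28, 1809: 366 days (1808 is a leap year).
January 28, 1809 → January 28, 1810: 365 days.
January 1810: 31 − 28 = 3 days remain.
Then 9 full months totalling 273 days.
November 1–6, 1810: 6 days.
Residual: 282 days.
Total: 2474 days.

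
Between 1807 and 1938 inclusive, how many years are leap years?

32

Years divisible by 4: 1808, 1812, …, 1936 — 33 in all.
Of these, 1900 is divisible by 100 but not 400, so not leap.
Leap years: 33 − 1 = 32.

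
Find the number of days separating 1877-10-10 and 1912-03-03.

From October 10, 1877 to October 10, 1911: 34 years, of which 7 contain a Feb 29 — 27×365 + 7×366 = 12417 days.
(1900 is not a leap year (divisible by 100 but not 400).)
October 1911: 31 − 10 = 21 days remain.
Then November (30), December (31), January (31), February 1912 (29): 30 + 31 + 31 + 29 = 121 days.
March 1–3, 1912: 3 days.
Residual: 145 days.
Total: 12562 days.

12562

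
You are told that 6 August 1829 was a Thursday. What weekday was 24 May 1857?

Day-of-year of August 6, 1829: 218.
Day-of-year of May 24, 1857: 144.
1829 has 365 days, so 365 − 218 = 147 days remain in 1829.
Full years 1830–1856: 20 common + 7 leap = 20×365 + 7×366 = 9862 days.
Total: 147 + 9862 + 144 = 10153 days.
10153 mod 7 = 3, so 3 days after Thursday is Sunday.

Sunday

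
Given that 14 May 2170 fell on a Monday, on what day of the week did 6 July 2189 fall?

Day-of-year of May 14, 2170: 134.
Day-of-year of July 6, 2189: 187.
2170 has 365 days, so 365 − 134 = 231 days remain in 2170.
Full years 2171–2188: 13 common + 5 leap = 13×365 + 5×366 = 6575 days.
Total: 231 + 6575 + 187 = 6993 days.
6993 is a multiple of 7, so 6 July 2189 falls on the same weekday: Monday.

Monday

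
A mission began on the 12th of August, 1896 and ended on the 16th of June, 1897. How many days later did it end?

Day-of-year of August 12, 1896: 225.
Day-of-year of June 16, 1897: 167.
1896 has 366 days, so 366 − 225 = 141 days remain in 1896.
Total: 141 + 167 = 308 days.

308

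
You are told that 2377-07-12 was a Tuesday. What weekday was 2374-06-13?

Thursday

Count forward from the earlier date (June 13, 2374) to the later (July 12, 2377):
Day-of-year of June 13, 2374: 164.
Day-of-year of July 12, 2377: 193.
2374 has 365 days, so 365 − 164 = 201 days remain in 2374.
Full years: 2375: 365; 2376: 366. Sum = 731.
Total: 201 + 731 + 193 = 1125 days.
1125 mod 7 = 5, so 5 days before Tuesday is Thursday.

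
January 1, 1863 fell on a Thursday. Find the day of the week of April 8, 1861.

Monday

Count forward from the earlier date (April 8, 1861) to the later (January 1, 1863):
April 1861: 30 − 8 = 22 days remain.
Then 20 full months totalling 610 days.
January 1, 1863: 1 day.
Total: 22 + 610 + 1 = 633 days.
633 mod 7 = 3, so 3 days before Thursday is Monday.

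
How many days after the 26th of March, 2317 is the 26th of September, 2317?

184

March 2317: 31 − 26 = 5 days remain.
Then April (30), May (31), June (30), July (31), August (31): 30 + 31 + 30 + 31 + 31 = 153 days.
September 1–26, 2317: 26 days.
Total: 5 + 153 + 26 = 184 days.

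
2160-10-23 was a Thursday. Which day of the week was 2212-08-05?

Wednesday

From October 23, 2160 to October 23, 2211: 51 years, of which 11 contain a Feb 29 — 40×365 + 11×366 = 18626 days.
(2200 is not a leap year (divisible by 100 but not 400).)
October 2211: 31 − 23 = 8 days remain.
Then 9 full months totalling 274 days.
August 1–5, 2212: 5 days.
Residual: 287 days.
Total: 18913 days.
18913 mod 7 = 6, so 6 days after Thursday is Wednesday.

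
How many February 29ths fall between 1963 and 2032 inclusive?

Years divisible by 4: 1964, 1968, …, 2032 — 18 in all.
2000 is divisible by 400, so still leap.
No century exceptions apply. Count: 18.

18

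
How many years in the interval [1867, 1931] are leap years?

15

Years divisible by 4: 1868, 1872, …, 1928 — 16 in all.
Of these, 1900 is divisible by 100 but not 400, so not leap.
Leap years: 16 − 1 = 15.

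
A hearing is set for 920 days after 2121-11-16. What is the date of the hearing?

2124-05-24

Count 920 days after November 16, 2121:
November 16, 2121 → November 16, 2122: 365 days.
November 16, 2122 → November 16, 2123: 365 days.
November 2123: 30 − 16 = 14 days remain.
Then December (31), January (31), February 2124 (29), March (31), April (30): 31 + 31 + 29 + 31 + 30 = 152 days.
May 1–24, 2124: 24 days.
Residual: 190 days.
Total: 920 days.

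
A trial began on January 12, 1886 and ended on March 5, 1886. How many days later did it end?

52

January 1886: 31 − 12 = 19 days remain.
Then February 1886 (28): 28 days.
March 1–5, 1886: 5 days.
Total: 19 + 28 + 5 = 52 days.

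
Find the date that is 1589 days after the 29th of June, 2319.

the 4th of November, 2323

Count 1589 days after June 29, 2319:
Day-of-year of June 29, 2319: 180.
Day-of-year of November 4, 2323: 308.
2319 has 365 days, so 365 − 180 = 185 days remain in 2319.
Full years: 2320: 366; 2321: 365; 2322: 365. Sum = 1096.
Total: 185 + 1096 + 308 = 1589 days.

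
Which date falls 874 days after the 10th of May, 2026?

the 30th of September, 2028

Count 874 days after May 10, 2026:
May 10, 2026 → May 10, 2027: 365 days.
May 10, 2027 → May 10, 2028: 366 days (2028 is a leap year).
May 2028: 31 − 10 = 21 days remain.
Then June (30), July (31), August (31): 30 + 31 + 31 = 92 days.
September 1–30, 2028: 30 days.
Residual: 143 days.
Total: 874 days.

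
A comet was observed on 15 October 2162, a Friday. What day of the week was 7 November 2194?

Friday

Day-of-year of October 15, 2162: 288.
Day-of-year of November 7, 2194: 311.
2162 has 365 days, so 365 − 288 = 77 days remain in 2162.
Full years 2163–2193: 23 common + 8 leap = 23×365 + 8×366 = 11323 days.
Total: 77 + 11323 + 311 = 11711 days.
11711 is a multiple of 7, so 7 November 2194 falls on the same weekday: Friday.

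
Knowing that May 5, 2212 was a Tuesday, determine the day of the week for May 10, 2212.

Sunday

Within May 2212: 10 − 5 = 5 days.
5 mod 7 = 5, so 5 days after Tuesday is Sunday.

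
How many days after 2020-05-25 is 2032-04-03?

From May 25, 2020 to May 25, 2031: 11 years, of which 2 contain a Feb 29 — 9×365 + 2×366 = 4017 days.
May 2031: 31 − 25 = 6 days remain.
Then 10 full months totalling 305 days.
April 1–3, 2032: 3 days.
Residual: 314 days.
Total: 4331 days.

4331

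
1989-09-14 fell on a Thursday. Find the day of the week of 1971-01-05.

Tuesday

Count forward from the earlier date (January 5, 1971) to the later (September 14, 1989):
From January 5, 1971 to January 5, 1989: 18 years, of which 5 contain a Feb 29 — 13×365 + 5×366 = 6575 days.
January 1989: 31 − 5 = 26 days remain.
Then February 1989 (28), March (31), April (30), May (31), June (30), July (31), August (31): 28 + 31 + 30 + 31 + 30 + 31 + 31 = 212 days.
September 1–14, 1989: 14 days.
Residual: 252 days.
Total: 6827 days.
6827 mod 7 = 2, so 2 days before Thursday is Tuesday.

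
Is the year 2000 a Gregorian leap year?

Yes

2000 is a leap year (divisible by 400).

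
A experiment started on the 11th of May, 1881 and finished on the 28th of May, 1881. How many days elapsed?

Within May 1881: 28 − 11 = 17 days.

17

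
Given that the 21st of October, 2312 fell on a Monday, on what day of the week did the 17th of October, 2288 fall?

Count forward from the earlier date (October 17, 2288) to the later (October 21, 2312):
Day-of-year of October 17, 2288: 291.
Day-of-year of October 21, 2312: 295.
2288 has 366 days, so 366 − 291 = 75 days remain in 2288.
Full years 2289–2311: 19 common + 4 leap = 19×365 + 4×366 = 8399 days.
Total: 75 + 8399 + 295 = 8769 days.
8769 mod 7 = 5, so 5 days before Monday is Wednesday.

Wednesday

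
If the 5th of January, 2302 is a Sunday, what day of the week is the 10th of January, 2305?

Day-of-year of January 5, 2302: 5.
Day-of-year of January 10, 2305: 10.
2302 has 365 days, so 365 − 5 = 360 days remain in 2302.
Full years: 2303: 365; 2304: 366. Sum = 731.
Total: 360 + 731 + 10 = 1101 days.
1101 mod 7 = 2, so 2 days after Sunday is Tuesday.

Tuesday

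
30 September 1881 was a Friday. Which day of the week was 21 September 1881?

Wednesday

Count forward from the earlier date (September 21, 1881) to the later (September 30, 1881):
Within September 1881: 30 − 21 = 9 days.
9 mod 7 = 2, so 2 days before Friday is Wednesday.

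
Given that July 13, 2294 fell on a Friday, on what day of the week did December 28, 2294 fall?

July 2294: 31 − 13 = 18 days remain.
Then August (31), September (30), October (31), November (30): 31 + 30 + 31 + 30 = 122 days.
December 1–28, 2294: 28 days.
Total: 18 + 122 + 28 = 168 days.
168 is a multiple of 7, so December 28, 2294 falls on the same weekday: Friday.

Friday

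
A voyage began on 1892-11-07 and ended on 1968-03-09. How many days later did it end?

27515

From November 7, 1892 to November 7, 1967: 75 years, of which 17 contain a Feb 29 — 58×365 + 17×366 = 27392 days.
(1900 is not a leap year (divisible by 100 but not 400).)
November 1967: 30 − 7 = 23 days remain.
Then December (31), January (31), February 1968 (29): 31 + 31 + 29 = 91 days.
March 1–9, 1968: 9 days.
Residual: 123 days.
Total: 27515 days.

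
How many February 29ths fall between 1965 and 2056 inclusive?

Years divisible by 4: 1968, 1972, …, 2056 — 23 in all.
2000 is divisible by 400, so still leap.
No century exceptions apply. Count: 23.

23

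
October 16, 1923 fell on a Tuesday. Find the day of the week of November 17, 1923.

October 1923: 31 − 16 = 15 days remain.
November 1–17, 1923: 17 days.
Total: 15 + 17 = 32 days.
32 mod 7 = 4, so 4 days after Tuesday is Saturday.

Saturday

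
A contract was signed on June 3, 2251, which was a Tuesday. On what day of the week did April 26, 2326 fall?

Monday

Day-of-year of June 3, 2251: 154.
Day-of-year of April 26, 2326: 116.
2251 has 365 days, so 365 − 154 = 211 days remain in 2251.
Full years 2252–2325: 56 common + 18 leap = 56×365 + 18×366 = 27028 days.
Total: 211 + 27028 + 116 = 27355 days.
27355 mod 7 = 6, so 6 days after Tuesday is Monday.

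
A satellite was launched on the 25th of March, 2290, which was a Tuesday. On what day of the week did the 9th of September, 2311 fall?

Saturday

Day-of-year of March 25, 2290: 84.
Day-of-year of September 9, 2311: 252.
2290 has 365 days, so 365 − 84 = 281 days remain in 2290.
Full years 2291–2310: 16 common + 4 leap = 16×365 + 4×366 = 7304 days.
Total: 281 + 7304 + 252 = 7837 days.
7837 mod 7 = 4, so 4 days after Tuesday is Saturday.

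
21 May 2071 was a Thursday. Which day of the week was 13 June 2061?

Count forward from the earlier date (June 13, 2061) to the later (May 21, 2071):
From June 13, 2061 to June 13, 2070: 9 years, of which 2 contain a Feb 29 — 7×365 + 2×366 = 3287 days.
June 2070: 30 − 13 = 17 days remain.
Then 10 full months totalling 304 days.
May 1–21, 2071: 21 days.
Residual: 342 days.
Total: 3629 days.
3629 mod 7 = 3, so 3 days before Thursday is Monday.

Monday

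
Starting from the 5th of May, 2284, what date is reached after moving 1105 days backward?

the 26th of April, 2281

Count 1105 days before May 5, 2284:
Day-of-year of April 26, 2281: 116.
Day-of-year of May 5, 2284: 126.
2281 has 365 days, so 365 − 116 = 249 days remain in 2281.
Full years: 2282: 365; 2283: 365. Sum = 730.
Total: 249 + 730 + 126 = 1105 days.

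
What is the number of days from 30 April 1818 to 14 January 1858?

14504

Day-of-year of April 30, 1818: 120.
Day-of-year of January 14, 1858: 14.
1818 has 365 days, so 365 − 120 = 245 days remain in 1818.
Full years 1819–1857: 29 common + 10 leap = 29×365 + 10×366 = 14245 days.
Total: 245 + 14245 + 14 = 14504 days.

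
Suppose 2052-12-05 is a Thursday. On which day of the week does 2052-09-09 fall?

Monday

Count forward from the earlier date (September 9, 2052) to the later (December 5, 2052):
September 2052: 30 − 9 = 21 days remain.
Then October (31), November (30): 31 + 30 = 61 days.
December 1–5, 2052: 5 days.
Total: 21 + 61 + 5 = 87 days.
87 mod 7 = 3, so 3 days before Thursday is Monday.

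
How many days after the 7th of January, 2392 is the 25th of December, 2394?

1083

Day-of-year of January 7, 2392: 7.
Day-of-year of December 25, 2394: 359.
2392 has 366 days, so 366 − 7 = 359 days remain in 2392.
Full years: 2393: 365. Sum = 365.
Total: 359 + 365 + 359 = 1083 days.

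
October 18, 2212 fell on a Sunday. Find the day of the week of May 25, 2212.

Count forward from the earlier date (May 25, 2212) to the later (October 18, 2212):
May 2212: 31 − 25 = 6 days remain.
Then June (30), July (31), August (31), September (30): 30 + 31 + 31 + 30 = 122 days.
October 1–18, 2212: 18 days.
Total: 6 + 122 + 18 = 146 days.
146 mod 7 = 6, so 6 days before Sunday is Monday.

Monday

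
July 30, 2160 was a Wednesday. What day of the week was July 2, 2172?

From July 30, 2160 to July 30, 2171: 11 years, of which 2 contain a Feb 29 — 9×365 + 2×366 = 4017 days.
July 2171: 31 − 30 = 1 day remains.
Then 11 full months totalling 335 days.
July 1–2, 2172: 2 days.
Residual: 338 days.
Total: 4355 days.
4355 mod 7 = 1, so 1 day after Wednesday is Thursday.

Thursday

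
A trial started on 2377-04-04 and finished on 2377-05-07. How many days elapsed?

33

April 2377: 30 − 4 = 26 days remain.
May 1–7, 2377: 7 days.
Total: 26 + 7 = 33 days.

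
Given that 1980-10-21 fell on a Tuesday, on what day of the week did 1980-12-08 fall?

October 1980: 31 − 21 = 10 days remain.
Then November (30): 30 days.
December 1–8, 1980: 8 days.
Total: 10 + 30 + 8 = 48 days.
48 mod 7 = 6, so 6 days after Tuesday is Monday.

Monday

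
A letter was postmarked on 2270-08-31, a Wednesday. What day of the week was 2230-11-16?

Tuesday

Count forward from the earlier date (November 16, 2230) to the later (August 31, 2270):
Day-of-year of November 16, 2230: 320.
Day-of-year of August 31, 2270: 243.
2230 has 365 days, so 365 − 320 = 45 days remain in 2230.
Full years 2231–2269: 29 common + 10 leap = 29×365 + 10×366 = 14245 days.
Total: 45 + 14245 + 243 = 14533 days.
14533 mod 7 = 1, so 1 day before Wednesday is Tuesday.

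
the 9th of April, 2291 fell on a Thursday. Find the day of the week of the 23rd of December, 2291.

Wednesday

April 2291: 30 − 9 = 21 days remain.
Then May (31), June (30), July (31), August (31), September (30), October (31), November (30): 31 + 30 + 31 + 31 + 30 + 31 + 30 = 214 days.
December 1–23, 2291: 23 days.
Total: 21 + 214 + 23 = 258 days.
258 mod 7 = 6, so 6 days after Thursday is Wednesday.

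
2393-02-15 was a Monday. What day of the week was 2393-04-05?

February 2393: 28 − 15 = 13 days remain (2393 is not a leap year, so February has 28 days).
Then March (31): 31 days.
April 1–5, 2393: 5 days.
Total: 13 + 31 + 5 = 49 days.
49 is a multiple of 7, so 2393-04-05 falls on the same weekday: Monday.

Monday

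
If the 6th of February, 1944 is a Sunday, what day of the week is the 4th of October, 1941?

Saturday

Count forward from the earlier date (October 4, 1941) to the later (February 6, 1944):
October 4, 1941 → October 4, 1942: 365 days.
October 4, 1942 → October 4, 1943: 365 days.
October 1943: 31 − 4 = 27 days remain.
Then November (30), December (31), January (31): 30 + 31 + 31 = 92 days.
February 1–6, 1944: 6 days (1944 is a leap year).
Residual: 125 days.
Total: 855 days.
855 mod 7 = 1, so 1 day before Sunday is Saturday.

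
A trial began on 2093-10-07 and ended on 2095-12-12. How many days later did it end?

796

October 7, 2093 → October 7, 2094: 365 days.
October 7, 2094 → October 7, 2095: 365 days.
October 2095: 31 − 7 = 24 days remain.
Then November (30): 30 days.
December 1–12, 2095: 12 days.
Residual: 66 days.
Total: 796 days.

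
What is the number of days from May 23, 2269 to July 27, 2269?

May 2269: 31 − 23 = 8 days remain.
Then June (30): 30 days.
July 1–27, 2269: 27 days.
Total: 8 + 30 + 27 = 65 days.

65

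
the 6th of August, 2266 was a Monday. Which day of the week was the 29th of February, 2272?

Day-of-year of August 6, 2266: 218.
Day-of-year of February 29, 2272: 60.
2266 has 365 days, so 365 − 218 = 147 days remain in 2266.
Full years: 2267: 365; 2268: 366; 2269: 365; 2270: 365; 2271: 365. Sum = 1826.
Total: 147 + 1826 + 60 = 2033 days.
2033 mod 7 = 3, so 3 days after Monday is Thursday.

Thursday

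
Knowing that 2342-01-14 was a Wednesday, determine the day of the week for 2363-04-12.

From January 14, 2342 to January 14, 2363: 21 years, of which 5 contain a Feb 29 — 16×365 + 5×366 = 7670 days.
January 2363: 31 − 14 = 17 days remain.
Then February 2363 (28), March (31): 28 + 31 = 59 days.
April 1–12, 2363: 12 days.
Residual: 88 days.
Total: 7758 days.
7758 mod 7 = 2, so 2 days after Wednesday is Friday.

Friday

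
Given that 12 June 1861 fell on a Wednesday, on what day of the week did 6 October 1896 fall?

From June 12, 1861 to June 12, 1896: 35 years, of which 9 contain a Feb 29 — 26×365 + 9×366 = 12784 days.
June 1896: 30 − 12 = 18 days remain.
Then July (31), August (31), September (30): 31 + 31 + 30 = 92 days.
October 1–6, 1896: 6 days.
Residual: 116 days.
Total: 12900 days.
12900 mod 7 = 6, so 6 days after Wednesday is Tuesday.

Tuesday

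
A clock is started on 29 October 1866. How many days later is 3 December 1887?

7705

From October 29, 1866 to October 29, 1887: 21 years, of which 5 contain a Feb 29 — 16×365 + 5×366 = 7670 days.
October 1887: 31 − 29 = 2 days remain.
Then November (30): 30 days.
December 1–3, 1887: 3 days.
Residual: 35 days.
Total: 7705 days.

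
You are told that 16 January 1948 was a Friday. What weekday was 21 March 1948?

Sunday

January 1948: 31 − 16 = 15 days remain.
Then February 1948 (29): 29 days.
March 1–21, 1948: 21 days.
Total: 15 + 29 + 21 = 65 days.
65 mod 7 = 2, so 2 days after Friday is Sunday.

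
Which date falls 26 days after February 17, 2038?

March 15, 2038

Count 26 days after February 17, 2038:
February 2038: 28 − 17 = 11 days remain (2038 is not a leap year, so February has 28 days).
March 1–15, 2038: 15 days.
Total: 11 + 15 = 26 days.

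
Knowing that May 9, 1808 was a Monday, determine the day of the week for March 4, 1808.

Count forward from the earlier date (March 4, 1808) to the later (May 9, 1808):
March 1808: 31 − 4 = 27 days remain.
Then April (30): 30 days.
May 1–9, 1808: 9 days.
Total: 27 + 30 + 9 = 66 days.
66 mod 7 = 3, so 3 days before Monday is Friday.

Friday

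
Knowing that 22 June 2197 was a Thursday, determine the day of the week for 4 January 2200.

June 22, 2197 → June 22, 2198: 365 days.
June 22, 2198 → June 22, 2199: 365 days.
June 2199: 30 − 22 = 8 days remain.
Then July (31), August (31), September (30), October (31), November (30), December (31): 31 + 31 + 30 + 31 + 30 + 31 = 184 days.
January 1–4, 2200: 4 days.
Residual: 196 days.
Total: 926 days.
926 mod 7 = 2, so 2 days after Thursday is Saturday.

Saturday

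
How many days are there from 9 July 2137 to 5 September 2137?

58

July 2137: 31 − 9 = 22 days remain.
Then August (31): 31 days.
September 1–5, 2137: 5 days.
Total: 22 + 31 + 5 = 58 days.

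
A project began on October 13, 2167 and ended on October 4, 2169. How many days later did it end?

October 2167: 31 − 13 = 18 days remain.
Then 23 full months totalling 700 days.
October 1–4, 2169: 4 days.
Total: 18 + 700 + 4 = 722 days.

722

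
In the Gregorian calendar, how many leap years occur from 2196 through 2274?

19

Years divisible by 4: 2196, 2200, …, 2272 — 20 in all.
Of these, 2200 is divisible by 100 but not 400, so not leap.
Leap years: 20 − 1 = 19.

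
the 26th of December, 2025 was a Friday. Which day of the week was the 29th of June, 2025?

Sunday

Count forward from the earlier date (June 29, 2025) to the later (December 26, 2025):
June 2025: 30 − 29 = 1 day remains.
Then July (31), August (31), September (30), October (31), November (30): 31 + 31 + 30 + 31 + 30 = 153 days.
December 1–26, 2025: 26 days.
Total: 1 + 153 + 26 = 180 days.
180 mod 7 = 5, so 5 days before Friday is Sunday.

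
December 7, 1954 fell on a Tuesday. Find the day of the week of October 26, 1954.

Count forward from the earlier date (October 26, 1954) to the later (December 7, 1954):
October 1954: 31 − 26 = 5 days remain.
Then November (30): 30 days.
December 1–7, 1954: 7 days.
Total: 5 + 30 + 7 = 42 days.
42 is a multiple of 7, so October 26, 1954 falls on the same weekday: Tuesday.

Tuesday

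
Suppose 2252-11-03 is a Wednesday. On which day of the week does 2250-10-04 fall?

Friday

Count forward from the earlier date (October 4, 2250) to the later (November 3, 2252):
Day-of-year of October 4, 2250: 277.
Day-of-year of November 3, 2252: 308.
2250 has 365 days, so 365 − 277 = 88 days remain in 2250.
Full years: 2251: 365. Sum = 365.
Total: 88 + 365 + 308 = 761 days.
761 mod 7 = 5, so 5 days before Wednesday is Friday.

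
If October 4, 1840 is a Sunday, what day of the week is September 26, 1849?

Day-of-year of October 4, 1840: 278.
Day-of-year of September 26, 1849: 269.
1840 has 366 days, so 366 − 278 = 88 days remain in 1840.
Full years 1841–1848: 6 common + 2 leap = 6×365 + 2×366 = 2922 days.
Total: 88 + 2922 + 269 = 3279 days.
3279 mod 7 = 3, so 3 days after Sunday is Wednesday.

Wednesday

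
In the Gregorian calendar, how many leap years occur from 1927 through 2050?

31

Years divisible by 4: 1928, 1932, …, 2048 — 31 in all.
2000 is divisible by 400, so still leap.
No century exceptions apply. Count: 31.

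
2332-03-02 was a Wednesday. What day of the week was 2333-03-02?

Thursday

March 2332: 31 − 2 = 29 days remain.
Then 11 full months totalling 334 days.
March 1–2, 2333: 2 days.
Total: 29 + 334 + 2 = 365 days.
365 mod 7 = 1, so 1 day after Wednesday is Thursday.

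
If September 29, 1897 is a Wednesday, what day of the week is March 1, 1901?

Day-of-year of September 29, 1897: 272.
Day-of-year of March 1, 1901: 60.
1897 has 365 days, so 365 − 272 = 93 days remain in 1897.
Full years: 1898: 365; 1899: 365; 1900: 365. Sum = 1095.
Total: 93 + 1095 + 60 = 1248 days.
1248 mod 7 = 2, so 2 days after Wednesday is Friday.

Friday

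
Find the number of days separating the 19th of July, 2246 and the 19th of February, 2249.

Day-of-year of July 19, 2246: 200.
Day-of-year of February 19, 2249: 50.
2246 has 365 days, so 365 − 200 = 165 days remain in 2246.
Full years: 2247: 365; 2248: 366. Sum = 731.
Total: 165 + 731 + 50 = 946 days.

946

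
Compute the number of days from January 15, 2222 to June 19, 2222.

155

January 2222: 31 − 15 = 16 days remain.
Then February 2222 (28), March (31), April (30), May (31): 28 + 31 + 30 + 31 = 120 days.
June 1–19, 2222: 19 days.
Total: 16 + 120 + 19 = 155 days.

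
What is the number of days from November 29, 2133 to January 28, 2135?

November 29, 2133 → November 29, 2134: 365 days.
November 2134: 30 − 29 = 1 day remains.
Then December (31): 31 days.
January 1–28, 2135: 28 days.
Residual: 60 days.
Total: 425 days.

425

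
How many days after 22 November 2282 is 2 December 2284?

November 22, 2282 → November 22, 2283: 365 days.
November 22, 2283 → November 22, 2284: 366 days (2284 is a leap year).
November 2284: 30 − 22 = 8 days remain.
December 1–2, 2284: 2 days.
Residual: 10 days.
Total: 741 days.

741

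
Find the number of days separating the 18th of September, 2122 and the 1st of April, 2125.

926

September 18, 2122 → September 18, 2123: 365 days.
September 18, 2123 → September 18, 2124: 366 days (2124 is a leap year).
September 2124: 30 − 18 = 12 days remain.
Then October (31), November (30), December (31), January (31), February 2125 (28), March (31): 31 + 30 + 31 + 31 + 28 + 31 = 182 days.
April 1, 2125: 1 day.
Residual: 195 days.
Total: 926 days.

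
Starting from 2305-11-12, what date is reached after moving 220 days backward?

2305-04-06

Count 220 days before November 12, 2305:
April 2305: 30 − 6 = 24 days remain.
Then May (31), June (30), July (31), August (31), September (30), October (31): 31 + 30 + 31 + 31 + 30 + 31 = 184 days.
November 1–12, 2305: 12 days.
Total: 24 + 184 + 12 = 220 days.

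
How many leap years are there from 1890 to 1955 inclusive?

Years divisible by 4: 1892, 1896, …, 1952 — 16 in all.
Of these, 1900 is divisible by 100 but not 400, so not leap.
Leap years: 16 − 1 = 15.

15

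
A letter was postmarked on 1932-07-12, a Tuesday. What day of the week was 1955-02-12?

Saturday

From July 12, 1932 to July 12, 1954: 22 years, of which 5 contain a Feb 29 — 17×365 + 5×366 = 8035 days.
July 1954: 31 − 12 = 19 days remain.
Then August (31), September (30), October (31), November (30), December (31), January (31): 31 + 30 + 31 + 30 + 31 + 31 = 184 days.
February 1–12, 1955: 12 days (1955 is not a leap year).
Residual: 215 days.
Total: 8250 days.
8250 mod 7 = 4, so 4 days after Tuesday is Saturday.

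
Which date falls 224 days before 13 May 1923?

1 October 1922

Count 224 days before May 13, 1923:
October 1922: 31 − 1 = 30 days remain.
Then November (30), December (31), January (31), February 1923 (28), March (31), April (30): 30 + 31 + 31 + 28 + 31 + 30 = 181 days.
May 1–13, 1923: 13 days.
Residual: 224 days.
Total: 224 days.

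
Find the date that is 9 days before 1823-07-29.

1823-07-20

Count 9 days before July 29, 1823:
Within July 1823: 29 − 20 = 9 days.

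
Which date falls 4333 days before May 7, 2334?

June 26, 2322

Count 4333 days before May 7, 2334:
Day-of-year of June 26, 2322: 177.
Day-of-year of May 7, 2334: 127.
2322 has 365 days, so 365 − 177 = 188 days remain in 2322.
Full years 2323–2333: 8 common + 3 leap = 8×365 + 3×366 = 4018 days.
Total: 188 + 4018 + 127 = 4333 days.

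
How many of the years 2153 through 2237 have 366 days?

20

Years divisible by 4: 2156, 2160, …, 2236 — 21 in all.
Of these, 2200 is divisible by 100 but not 400, so not leap.
Leap years: 21 − 1 = 20.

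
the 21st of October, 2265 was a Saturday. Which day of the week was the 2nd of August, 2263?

Sunday

Count forward from the earlier date (August 2, 2263) to the later (October 21, 2265):
August 2, 2263 → August 2, 2264: 366 days (2264 is a leap year).
August 2, 2264 → August 2, 2265: 365 days.
August 2265: 31 − 2 = 29 days remain.
Then September (30): 30 days.
October 1–21, 2265: 21 days.
Residual: 80 days.
Total: 811 days.
811 mod 7 = 6, so 6 days before Saturday is Sunday.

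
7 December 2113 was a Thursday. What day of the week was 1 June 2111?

Monday

Count forward from the earlier date (June 1, 2111) to the later (December 7, 2113):
Day-of-year of June 1, 2111: 152.
Day-of-year of December 7, 2113: 341.
2111 has 365 days, so 365 − 152 = 213 days remain in 2111.
Full years: 2112: 366. Sum = 366.
Total: 213 + 366 + 341 = 920 days.
920 mod 7 = 3, so 3 days before Thursday is Monday.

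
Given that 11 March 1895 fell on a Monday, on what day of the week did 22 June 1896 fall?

March 11, 1895 → March 11, 1896: 366 days (1896 is a leap year).
March 1896: 31 − 11 = 20 days remain.
Then April (30), May (31): 30 + 31 = 61 days.
June 1–22, 1896: 22 days.
Residual: 103 days.
Total: 469 days.
469 is a multiple of 7, so 22 June 1896 falls on the same weekday: Monday.

Monday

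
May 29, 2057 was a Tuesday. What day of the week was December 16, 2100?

Thursday

From May 29, 2057 to May 29, 2100: 43 years, of which 10 contain a Feb 29 — 33×365 + 10×366 = 15705 days.
(2100 is not a leap year (divisible by 100 but not 400).)
May 2100: 31 − 29 = 2 days remain.
Then June (30), July (31), August (31), September (30), October (31), November (30): 30 + 31 + 31 + 30 + 31 + 30 = 183 days.
December 1–16, 2100: 16 days.
Residual: 201 days.
Total: 15906 days.
15906 mod 7 = 2, so 2 days after Tuesday is Thursday.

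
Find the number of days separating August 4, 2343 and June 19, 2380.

Day-of-year of August 4, 2343: 216.
Day-of-year of June 19, 2380: 171.
2343 has 365 days, so 365 − 216 = 149 days remain in 2343.
Full years 2344–2379: 27 common + 9 leap = 27×365 + 9×366 = 13149 days.
Total: 149 + 13149 + 171 = 13469 days.

13469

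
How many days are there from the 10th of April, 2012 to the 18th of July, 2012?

April 2012: 30 − 10 = 20 days remain.
Then May (31), June (30): 31 + 30 = 61 days.
July 1–18, 2012: 18 days.
Total: 20 + 61 + 18 = 99 days.

99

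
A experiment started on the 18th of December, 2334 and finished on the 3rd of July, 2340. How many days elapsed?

Day-of-year of December 18, 2334: 352.
Day-of-year of July 3, 2340: 185.
2334 has 365 days, so 365 − 352 = 13 days remain in 2334.
Full years: 2335: 365; 2336: 366; 2337: 365; 2338: 365; 2339: 365. Sum = 1826.
Total: 13 + 1826 + 185 = 2024 days.

2024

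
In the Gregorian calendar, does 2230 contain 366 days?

2230 is not a leap year.

No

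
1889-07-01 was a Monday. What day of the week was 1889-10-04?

July 1889: 31 − 1 = 30 days remain.
Then August (31), September (30): 31 + 30 = 61 days.
October 1–4, 1889: 4 days.
Total: 30 + 61 + 4 = 95 days.
95 mod 7 = 4, so 4 days after Monday is Friday.

Friday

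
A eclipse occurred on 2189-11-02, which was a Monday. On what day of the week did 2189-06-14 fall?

Sunday

Count forward from the earlier date (June 14, 2189) to the later (November 2, 2189):
June 2189: 30 − 14 = 16 days remain.
Then July (31), August (31), September (30), October (31): 31 + 31 + 30 + 31 = 123 days.
November 1–2, 2189: 2 days.
Total: 16 + 123 + 2 = 141 days.
141 mod 7 = 1, so 1 day before Monday is Sunday.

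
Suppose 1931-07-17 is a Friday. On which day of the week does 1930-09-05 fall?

Friday

Count forward from the earlier date (September 5, 1930) to the later (July 17, 1931):
September 1930: 30 − 5 = 25 days remain.
Then 9 full months totalling 273 days.
July 1–17, 1931: 17 days.
Total: 25 + 273 + 17 = 315 days.
315 is a multiple of 7, so 1930-09-05 falls on the same weekday: Friday.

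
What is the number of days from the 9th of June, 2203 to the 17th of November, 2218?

5640

From June 9, 2203 to June 9, 2218: 15 years, of which 4 contain a Feb 29 — 11×365 + 4×366 = 5479 days.
June 2218: 30 − 9 = 21 days remain.
Then July (31), August (31), September (30), October (31): 31 + 31 + 30 + 31 = 123 days.
November 1–17, 2218: 17 days.
Residual: 161 days.
Total: 5640 days.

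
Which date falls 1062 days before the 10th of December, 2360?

the 13th of January, 2358

Count 1062 days before December 10, 2360:
Day-of-year of January 13, 2358: 13.
Day-of-year of December 10, 2360: 345.
2358 has 365 days, so 365 − 13 = 352 days remain in 2358.
Full years: 2359: 365. Sum = 365.
Total: 352 + 365 + 345 = 1062 days.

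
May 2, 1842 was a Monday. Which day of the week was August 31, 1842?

Wednesday

May 1842: 31 − 2 = 29 days remain.
Then June (30), July (31): 30 + 31 = 61 days.
August 1–31, 1842: 31 days.
Total: 29 + 61 + 31 = 121 days.
121 mod 7 = 2, so 2 days after Monday is Wednesday.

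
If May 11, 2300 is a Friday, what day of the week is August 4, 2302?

Monday

May 11, 2300 → May 11, 2301: 365 days.
May 11, 2301 → May 11, 2302: 365 days.
May 2302: 31 − 11 = 20 days remain.
Then June (30), July (31): 30 + 31 = 61 days.
August 1–4, 2302: 4 days.
Residual: 85 days.
Total: 815 days.
815 mod 7 = 3, so 3 days after Friday is Monday.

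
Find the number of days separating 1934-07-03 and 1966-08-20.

From July 3, 1934 to July 3, 1966: 32 years, of which 8 contain a Feb 29 — 24×365 + 8×366 = 11688 days.
July 1966: 31 − 3 = 28 days remain.
August 1–20, 1966: 20 days.
Residual: 48 days.
Total: 11736 days.

11736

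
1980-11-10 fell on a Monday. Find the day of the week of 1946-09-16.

Count forward from the earlier date (September 16, 1946) to the later (November 10, 1980):
Day-of-year of September 16, 1946: 259.
Day-of-year of November 10, 1980: 315.
1946 has 365 days, so 365 − 259 = 106 days remain in 1946.
Full years 1947–1979: 25 common + 8 leap = 25×365 + 8×366 = 12053 days.
Total: 106 + 12053 + 315 = 12474 days.
12474 is a multiple of 7, so 1946-09-16 falls on the same weekday: Monday.

Monday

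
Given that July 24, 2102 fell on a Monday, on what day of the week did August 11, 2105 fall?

July 24, 2102 → July 24, 2103: 365 days.
July 24, 2103 → July 24, 2104: 366 days (2104 is a leap year).
July 24, 2104 → July 24, 2105: 365 days.
July 2105: 31 − 24 = 7 days remain.
August 1–11, 2105: 11 days.
Residual: 18 days.
Total: 1114 days.
1114 mod 7 = 1, so 1 day after Monday is Tuesday.

Tuesday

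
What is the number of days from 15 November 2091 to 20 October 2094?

Day-of-year of November 15, 2091: 319.
Day-of-year of October 20, 2094: 293.
2091 has 365 days, so 365 − 319 = 46 days remain in 2091.
Full years: 2092: 366; 2093: 365. Sum = 731.
Total: 46 + 731 + 293 = 1070 days.

1070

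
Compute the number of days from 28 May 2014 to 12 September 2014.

May 2014: 31 − 28 = 3 days remain.
Then June (30), July (31), August (31): 30 + 31 + 31 = 92 days.
September 1–12, 2014: 12 days.
Total: 3 + 92 + 12 = 107 days.

107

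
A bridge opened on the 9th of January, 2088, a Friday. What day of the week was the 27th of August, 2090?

Sunday

Day-of-year of January 9, 2088: 9.
Day-of-year of August 27, 2090: 239.
2088 has 366 days, so 366 − 9 = 357 days remain in 2088.
Full years: 2089: 365. Sum = 365.
Total: 357 + 365 + 239 = 961 days.
961 mod 7 = 2, so 2 days after Friday is Sunday.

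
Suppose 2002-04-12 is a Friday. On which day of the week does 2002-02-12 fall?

Tuesday

Count forward from the earlier date (February 12, 2002) to the later (April 12, 2002):
February 2002: 28 − 12 = 16 days remain (2002 is not a leap year, so February has 28 days).
Then March (31): 31 days.
April 1–12, 2002: 12 days.
Total: 16 + 31 + 12 = 59 days.
59 mod 7 = 3, so 3 days before Friday is Tuesday.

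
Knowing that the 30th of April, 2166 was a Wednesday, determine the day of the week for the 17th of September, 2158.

Count forward from the earlier date (September 17, 2158) to the later (April 30, 2166):
From September 17, 2158 to September 17, 2165: 7 years, of which 2 contain a Feb 29 — 5×365 + 2×366 = 2557 days.
September 2165: 30 − 17 = 13 days remain.
Then October (31), November (30), December (31), January (31), February 2166 (28), March (31): 31 + 30 + 31 + 31 + 28 + 31 = 182 days.
April 1–30, 2166: 30 days.
Residual: 225 days.
Total: 2782 days.
2782 mod 7 = 3, so 3 days before Wednesday is Sunday.

Sunday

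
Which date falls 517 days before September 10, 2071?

April 11, 2070

Count 517 days before September 10, 2071:
April 11, 2070 → April 11, 2071: 365 days.
April 2071: 30 − 11 = 19 days remain.
Then May (31), June (30), July (31), August (31): 31 + 30 + 31 + 31 = 123 days.
September 1–10, 2071: 10 days.
Residual: 152 days.
Total: 517 days.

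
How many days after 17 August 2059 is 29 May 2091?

From August 17, 2059 to August 17, 2090: 31 years, of which 8 contain a Feb 29 — 23×365 + 8×366 = 11323 days.
August 2090: 31 − 17 = 14 days remain.
Then September (30), October (31), November (30), December (31), January (31), February 2091 (28), March (31), April (30): 30 + 31 + 30 + 31 + 31 + 28 + 31 + 30 = 242 days.
May 1–29, 2091: 29 days.
Residual: 285 days.
Total: 11608 days.

11608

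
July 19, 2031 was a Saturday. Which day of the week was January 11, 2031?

Count forward from the earlier date (January 11, 2031) to the later (July 19, 2031):
January 2031: 31 − 11 = 20 days remain.
Then February 2031 (28), March (31), April (30), May (31), June (30): 28 + 31 + 30 + 31 + 30 = 150 days.
July 1–19, 2031: 19 days.
Total: 20 + 150 + 19 = 189 days.
189 is a multiple of 7, so January 11, 2031 falls on the same weekday: Saturday.

Saturday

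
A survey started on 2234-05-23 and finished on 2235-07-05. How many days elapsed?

May 23, 2234 → May 23, 2235: 365 days.
May 2235: 31 − 23 = 8 days remain.
Then June (30): 30 days.
July 1–5, 2235: 5 days.
Residual: 43 days.
Total: 408 days.

408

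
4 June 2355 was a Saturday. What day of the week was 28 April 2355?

Count forward from the earlier date (April 28, 2355) to the later (June 4, 2355):
April 2355: 30 − 28 = 2 days remain.
Then May (31): 31 days.
June 1–4, 2355: 4 days.
Total: 2 + 31 + 4 = 37 days.
37 mod 7 = 2, so 2 days before Saturday is Thursday.

Thursday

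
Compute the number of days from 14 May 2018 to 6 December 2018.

May 2018: 31 − 14 = 17 days remain.
Then June (30), July (31), August (31), September (30), October (31), November (30): 30 + 31 + 31 + 30 + 31 + 30 = 183 days.
December 1–6, 2018: 6 days.
Total: 17 + 183 + 6 = 206 days.

206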